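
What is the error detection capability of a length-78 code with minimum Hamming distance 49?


Detection capability = d_min - 1 = 49 - 1 = 48

48 errors


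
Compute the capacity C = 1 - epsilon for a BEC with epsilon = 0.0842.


C = 1 - epsilon = 1 - 0.0842 = 0.9158

0.9158 bits


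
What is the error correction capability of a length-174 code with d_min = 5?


Correction capability = floor((d-1)/2) = floor((5-1)/2) = 2

2 errors


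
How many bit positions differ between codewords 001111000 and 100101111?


Count differing positions: ^ . ^ . ^ . ^ ^ ^ = 6 differences

6


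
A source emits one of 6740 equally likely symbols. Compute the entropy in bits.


H = log2(n) = log2(6740) = 12.7185

12.7185 bits


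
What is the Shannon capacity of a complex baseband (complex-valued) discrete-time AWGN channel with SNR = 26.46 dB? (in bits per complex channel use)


SNR_linear = 10^(26.46/10) = 442.5884; C = log2(1 + SNR_linear) = log2(1 + 442.5884) = 8.7931

8.7931 bits/channel use


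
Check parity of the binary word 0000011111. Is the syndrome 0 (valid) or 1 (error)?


Syndrome = XOR of all bits = 0 XOR 0 XOR 0 XOR 0 XOR 0 XOR 1 XOR 1 XOR 1 XOR 1 XOR 1 = 1

1


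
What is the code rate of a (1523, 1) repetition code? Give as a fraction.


Rate = k/n = 1/1523

1/1523


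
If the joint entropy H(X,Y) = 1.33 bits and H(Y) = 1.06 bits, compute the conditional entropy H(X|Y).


H(X|Y) = H(X,Y) - H(Y) = 1.33 - 1.06 = 0.27

0.27 bits


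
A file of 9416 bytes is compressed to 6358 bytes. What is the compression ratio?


Ratio = original / compressed = 9416 / 6358 = 1.481

1.481


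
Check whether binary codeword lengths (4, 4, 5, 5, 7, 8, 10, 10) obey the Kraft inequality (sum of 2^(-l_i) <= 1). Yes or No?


Kraft sum = sum(2^(-l_i)) = 0.2012, need <= 1. Result: satisfied (a binary prefix-free code with these lengths exists)

Yes


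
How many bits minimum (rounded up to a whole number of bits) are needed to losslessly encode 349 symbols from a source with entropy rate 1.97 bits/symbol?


Minimum bits >= n * H = 349 * 1.97 = 687.53, rounded up to a whole number of bits = 688

688 bits


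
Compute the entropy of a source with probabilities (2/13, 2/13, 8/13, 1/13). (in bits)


H = -sum(p_i * log2(p_i)). Terms: -(2/13)*log2(2/13) = 0.415452; -(2/13)*log2(2/13) = 0.415452; -(8/13)*log2(8/13) = 0.431040; -(1/13)*log2(1/13) = 0.284649. H = 0.415452 + 0.415452 + 0.431040 + 0.284649 = 1.5466

1.5466 bits


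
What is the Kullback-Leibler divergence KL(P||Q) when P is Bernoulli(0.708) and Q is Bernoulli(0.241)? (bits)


KL = p*log2(p/q) + (1-p)*log2((1-p)/(1-q)) = 0.708*log2(0.708/0.241) + 0.292*log2(0.292/0.759) = 0.6983

0.6983 bits


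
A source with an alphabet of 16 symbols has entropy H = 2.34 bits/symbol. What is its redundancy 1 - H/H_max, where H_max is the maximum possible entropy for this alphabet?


H_max = log2(K) = log2(16) = 4.0 bits/symbol. Redundancy = 1 - H/H_max = 1 - 2.34/4.0 = 1 - 0.585 = 0.415

0.415


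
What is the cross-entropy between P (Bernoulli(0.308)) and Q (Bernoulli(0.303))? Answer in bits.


H(P,Q) = -p*log2(q) - (1-p)*log2(1-q). -0.308*log2(0.303) = 0.530564; -0.692*log2(0.697) = 0.360372. H(P,Q) = 0.530564 + 0.360372 = 0.8909

0.8909 bits


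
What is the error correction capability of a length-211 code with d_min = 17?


Correction capability = floor((d-1)/2) = floor((17-1)/2) = 8

8 errors


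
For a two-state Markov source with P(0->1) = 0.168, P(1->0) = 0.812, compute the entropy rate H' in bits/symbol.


Stationary distribution: pi_0 = p10/(p01+p10) = 0.8286, pi_1 = 0.1714. Entropy rate H' = pi_0*H(p01) + pi_1*H(p10) = 0.8286*0.6531 + 0.1714*0.6973 = 0.6607

0.6607 bits/symbol


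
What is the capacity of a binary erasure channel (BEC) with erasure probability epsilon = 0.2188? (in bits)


C = 1 - epsilon = 1 - 0.2188 = 0.7812

0.7812 bits


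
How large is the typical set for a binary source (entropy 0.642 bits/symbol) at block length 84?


log2|A_typical| = nH = 84 * 0.642 = 53.928, so |A_typical| ~ 2^53.928 = 1.714e+16

1.714e+16


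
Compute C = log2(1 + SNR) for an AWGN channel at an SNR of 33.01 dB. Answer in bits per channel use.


SNR_linear = 10^(33.01/10) = 1999.8619; C = log2(1 + SNR_linear) = log2(1 + 1999.8619) = 10.9664

10.9664 bits/channel use


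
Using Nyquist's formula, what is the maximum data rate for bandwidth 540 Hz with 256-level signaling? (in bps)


Rate = 2 * B * log2(M) = 2 * 540 * 8.0 = 8640.0

8640.0 bps


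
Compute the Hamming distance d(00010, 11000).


Count differing positions: ^ ^ . ^ . = 3 differences

3


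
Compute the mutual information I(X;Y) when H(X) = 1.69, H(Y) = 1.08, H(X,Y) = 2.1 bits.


I(X;Y) = H(X) + H(Y) - H(X,Y) = 1.69 + 1.08 - 2.1 = 0.67

0.67 bits


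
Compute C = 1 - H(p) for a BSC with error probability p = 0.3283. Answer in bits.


H(p) = -p*log2(p) - (1-p)*log2(1-p) = -0.3283*log2(0.3283) - 0.6717*log2(0.6717) = 0.527550 + 0.385630 = 0.9132. C = 1 - H(p) = 1 - 0.9132 = 0.0868

0.0868 bits


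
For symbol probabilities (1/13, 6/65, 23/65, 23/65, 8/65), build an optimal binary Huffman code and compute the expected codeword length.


Huffman construction (repeatedly merge the two least-probable nodes; each merge adds 1 bit to every symbol beneath it): 1/13 + 6/65 = 11/65; 8/65 + 11/65 = 19/65; 19/65 + 23/65 = 42/65; 23/65 + 42/65 = 1. Resulting codeword lengths (in the order the probabilities were given): (4, 4, 2, 1, 3). L_avg = sum(p_i * l_i) = 1/13*4 + 6/65*4 + 23/65*2 + 23/65*1 + 8/65*3 = 137/65 = 2.1077

2.1077 bits


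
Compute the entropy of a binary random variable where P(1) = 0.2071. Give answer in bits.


H = -p*log2(p) - (1-p)*log2(1-p). -0.2071*log2(0.2071) = 0.470448; -0.7929*log2(0.7929) = 0.265454. H = 0.470448 + 0.265454 = 0.7359

0.7359 bits


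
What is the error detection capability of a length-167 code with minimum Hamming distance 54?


Detection capability = d_min - 1 = 54 - 1 = 53

53 errors


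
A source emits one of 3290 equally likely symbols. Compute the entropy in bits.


H = log2(n) = log2(3290) = 11.6839

11.6839 bits


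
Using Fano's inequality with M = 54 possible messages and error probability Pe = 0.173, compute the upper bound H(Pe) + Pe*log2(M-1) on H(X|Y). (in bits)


H(Pe) = -Pe*log2(Pe) - (1-Pe)*log2(1-Pe) = -0.173*log2(0.173) - 0.827*log2(0.827) = 0.437890 + 0.226632 = 0.6645. Pe*log2(M-1) = 0.173*log2(53) = 0.990930. Bound = H(Pe) + Pe*log2(M-1) = 0.437890 + 0.226632 + 0.990930 = 1.6555

1.6555 bits


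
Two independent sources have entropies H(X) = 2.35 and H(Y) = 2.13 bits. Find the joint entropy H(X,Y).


For independent variables, H(X,Y) = H(X) + H(Y) = 2.35 + 2.13 = 4.48

4.48 bits


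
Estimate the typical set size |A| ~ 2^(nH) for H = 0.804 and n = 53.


log2|A_typical| = nH = 53 * 0.804 = 42.612, so |A_typical| ~ 2^42.612 = 6.722e+12

6.722e+12


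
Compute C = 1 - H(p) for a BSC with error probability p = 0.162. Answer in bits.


H(p) = -p*log2(p) - (1-p)*log2(1-p) = -0.162*log2(0.162) - 0.838*log2(0.838) = 0.425401 + 0.213671 = 0.6391. C = 1 - H(p) = 1 - 0.6391 = 0.3609

0.3609 bits


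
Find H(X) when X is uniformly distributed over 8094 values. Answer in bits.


H = log2(n) = log2(8094) = 12.9826

12.9826 bits


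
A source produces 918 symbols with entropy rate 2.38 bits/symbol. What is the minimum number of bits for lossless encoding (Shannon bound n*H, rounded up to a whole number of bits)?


Minimum bits >= n * H = 918 * 2.38 = 2184.84, rounded up to a whole number of bits = 2185

2185 bits


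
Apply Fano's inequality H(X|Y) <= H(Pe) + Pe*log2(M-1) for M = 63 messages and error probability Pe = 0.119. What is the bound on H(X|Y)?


H(Pe) = -Pe*log2(Pe) - (1-Pe)*log2(1-Pe) = -0.119*log2(0.119) - 0.881*log2(0.881) = 0.365445 + 0.161035 = 0.5265. Pe*log2(M-1) = 0.119*log2(62) = 0.708549. Bound = H(Pe) + Pe*log2(M-1) = 0.365445 + 0.161035 + 0.708549 = 1.235

1.235 bits


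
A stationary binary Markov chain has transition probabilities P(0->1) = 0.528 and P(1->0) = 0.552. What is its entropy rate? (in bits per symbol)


Stationary distribution: pi_0 = p10/(p01+p10) = 0.5111, pi_1 = 0.4889. Entropy rate H' = pi_0*H(p01) + pi_1*H(p10) = 0.5111*0.9977 + 0.4889*0.9922 = 0.995

0.995 bits/symbol


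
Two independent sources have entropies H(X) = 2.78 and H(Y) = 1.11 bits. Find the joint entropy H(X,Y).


For independent variables, H(X,Y) = H(X) + H(Y) = 2.78 + 1.11 = 3.89

3.89 bits


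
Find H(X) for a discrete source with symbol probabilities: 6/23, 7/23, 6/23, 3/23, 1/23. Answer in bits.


H = -sum(p_i * log2(p_i)). Terms: -(6/23)*log2(6/23) = 0.505722; -(7/23)*log2(7/23) = 0.522324; -(6/23)*log2(6/23) = 0.505722; -(3/23)*log2(3/23) = 0.383296; -(1/23)*log2(1/23) = 0.196677. H = 0.505722 + 0.522324 + 0.505722 + 0.383296 + 0.196677 = 2.1137

2.1137 bits


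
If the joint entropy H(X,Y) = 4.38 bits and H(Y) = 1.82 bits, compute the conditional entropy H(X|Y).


H(X|Y) = H(X,Y) - H(Y) = 4.38 - 1.82 = 2.56

2.56 bits


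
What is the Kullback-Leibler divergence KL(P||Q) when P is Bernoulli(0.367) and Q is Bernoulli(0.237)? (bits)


KL = p*log2(p/q) + (1-p)*log2((1-p)/(1-q)) = 0.367*log2(0.367/0.237) + 0.633*log2(0.633/0.763) = 0.061

0.061 bits


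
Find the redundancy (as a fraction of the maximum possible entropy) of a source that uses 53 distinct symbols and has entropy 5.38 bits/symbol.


H_max = log2(K) = log2(53) = 5.7279 bits/symbol. Redundancy = 1 - H/H_max = 1 - 5.38/5.7279 = 1 - 0.9393 = 0.0607

0.0607


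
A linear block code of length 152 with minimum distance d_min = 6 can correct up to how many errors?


Correction capability = floor((d-1)/2) = floor((6-1)/2) = 2

2 errors


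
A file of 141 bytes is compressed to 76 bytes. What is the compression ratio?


Ratio = original / compressed = 141 / 76 = 1.8553

1.8553


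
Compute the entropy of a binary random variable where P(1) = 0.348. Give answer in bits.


H = -p*log2(p) - (1-p)*log2(1-p). -0.348*log2(0.348) = 0.529949; -0.652*log2(0.652) = 0.402321. H = 0.529949 + 0.402321 = 0.9323

0.9323 bits


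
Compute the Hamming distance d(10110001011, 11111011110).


Count differing positions: . ^ . . ^ . ^ . ^ . ^ = 5 differences

5


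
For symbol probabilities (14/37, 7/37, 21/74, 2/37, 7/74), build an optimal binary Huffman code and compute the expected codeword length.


Huffman construction (repeatedly merge the two least-probable nodes; each merge adds 1 bit to every symbol beneath it): 2/37 + 7/74 = 11/74; 11/74 + 7/37 = 25/74; 21/74 + 25/74 = 23/37; 14/37 + 23/37 = 1. Resulting codeword lengths (in the order the probabilities were given): (1, 3, 2, 4, 4). L_avg = sum(p_i * l_i) = 14/37*1 + 7/37*3 + 21/74*2 + 2/37*4 + 7/74*4 = 78/37 = 2.1081

2.1081 bits


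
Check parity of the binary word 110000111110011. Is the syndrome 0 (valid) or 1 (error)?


Syndrome = XOR of all bits = 1 XOR 1 XOR 0 XOR 0 XOR 0 XOR 0 XOR 1 XOR 1 XOR 1 XOR 1 XOR 1 XOR 0 XOR 0 XOR 1 XOR 1 = 1

1


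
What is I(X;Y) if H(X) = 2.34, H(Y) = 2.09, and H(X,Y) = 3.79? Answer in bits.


I(X;Y) = H(X) + H(Y) - H(X,Y) = 2.34 + 2.09 - 3.79 = 0.64

0.64 bits


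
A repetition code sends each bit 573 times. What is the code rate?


Rate = k/n = 1/573

1/573


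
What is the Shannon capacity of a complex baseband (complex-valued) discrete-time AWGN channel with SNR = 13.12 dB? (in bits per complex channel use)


SNR_linear = 10^(13.12/10) = 20.5116; C = log2(1 + SNR_linear) = log2(1 + 20.5116) = 4.427

4.427 bits/channel use


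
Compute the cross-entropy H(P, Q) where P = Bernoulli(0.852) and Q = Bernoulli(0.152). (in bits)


H(P,Q) = -p*log2(q) - (1-p)*log2(1-q). -0.852*log2(0.152) = 2.315614; -0.148*log2(0.848) = 0.035204. H(P,Q) = 2.315614 + 0.035204 = 2.3508

2.3508 bits


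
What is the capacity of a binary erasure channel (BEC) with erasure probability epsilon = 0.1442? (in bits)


C = 1 - epsilon = 1 - 0.1442 = 0.8558

0.8558 bits


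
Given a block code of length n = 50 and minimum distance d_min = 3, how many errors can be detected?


Detection capability = d_min - 1 = 3 - 1 = 2

2 errors


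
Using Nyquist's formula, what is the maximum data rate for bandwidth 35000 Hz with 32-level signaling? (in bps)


Rate = 2 * B * log2(M) = 2 * 35000 * 5.0 = 350000.0

350000.0 bps


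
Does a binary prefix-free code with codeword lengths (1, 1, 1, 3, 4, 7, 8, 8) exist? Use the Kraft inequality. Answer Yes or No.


Kraft sum = sum(2^(-l_i)) = 1.7031, need <= 1. Result: violated (a binary prefix-free code with these lengths cannot exist)

No


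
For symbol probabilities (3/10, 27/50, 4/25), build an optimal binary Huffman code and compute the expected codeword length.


Huffman construction (repeatedly merge the two least-probable nodes; each merge adds 1 bit to every symbol beneath it): 4/25 + 3/10 = 23/50; 23/50 + 27/50 = 1. Resulting codeword lengths (in the order the probabilities were given): (2, 1, 2). L_avg = sum(p_i * l_i) = 3/10*2 + 27/50*1 + 4/25*2 = 73/50 = 1.46

1.46 bits


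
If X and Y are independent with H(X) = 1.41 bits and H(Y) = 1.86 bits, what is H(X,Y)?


For independent variables, H(X,Y) = H(X) + H(Y) = 1.41 + 1.86 = 3.27

3.27 bits


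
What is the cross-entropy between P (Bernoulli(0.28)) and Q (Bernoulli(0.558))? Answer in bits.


H(P,Q) = -p*log2(q) - (1-p)*log2(1-q). -0.28*log2(0.558) = 0.235666; -0.72*log2(0.442) = 0.848075. H(P,Q) = 0.235666 + 0.848075 = 1.0837

1.0837 bits


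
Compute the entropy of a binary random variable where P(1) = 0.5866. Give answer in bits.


H = -p*log2(p) - (1-p)*log2(1-p). -0.5866*log2(0.5866) = 0.451419; -0.4134*log2(0.4134) = 0.526833. H = 0.451419 + 0.526833 = 0.9783

0.9783 bits


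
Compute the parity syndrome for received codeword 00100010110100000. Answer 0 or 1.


Syndrome = XOR of all bits = 0 XOR 0 XOR 1 XOR 0 XOR 0 XOR 0 XOR 1 XOR 0 XOR 1 XOR 1 XOR 0 XOR 1 XOR 0 XOR 0 XOR 0 XOR 0 XOR 0 = 1

1


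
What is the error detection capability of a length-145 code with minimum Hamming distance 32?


Detection capability = d_min - 1 = 32 - 1 = 31

31 errors


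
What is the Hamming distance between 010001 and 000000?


Count differing positions: . ^ . . . ^ = 2 differences

2


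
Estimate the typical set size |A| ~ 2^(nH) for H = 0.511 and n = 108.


log2|A_typical| = nH = 108 * 0.511 = 55.188, so |A_typical| ~ 2^55.188 = 4.104e+16

4.104e+16


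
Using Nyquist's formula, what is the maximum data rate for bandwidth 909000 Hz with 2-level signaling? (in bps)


Rate = 2 * B * log2(M) = 2 * 909000 * 1.0 = 1818000.0

1818000.0 bps


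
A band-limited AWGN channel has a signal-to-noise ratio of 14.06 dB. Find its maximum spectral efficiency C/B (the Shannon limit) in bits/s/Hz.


SNR_linear = 10^(14.06/10) = 25.4683; C/B = log2(1 + SNR_linear) = log2(1 + 25.4683) = 4.7262

4.7262 bits/s/Hz


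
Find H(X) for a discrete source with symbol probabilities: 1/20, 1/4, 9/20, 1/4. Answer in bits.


H = -sum(p_i * log2(p_i)). Terms: -(1/20)*log2(1/20) = 0.216096; -(1/4)*log2(1/4) = 0.500000; -(9/20)*log2(9/20) = 0.518401; -(1/4)*log2(1/4) = 0.500000. H = 0.216096 + 0.500000 + 0.518401 + 0.500000 = 1.7345

1.7345 bits


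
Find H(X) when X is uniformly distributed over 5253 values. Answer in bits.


H = log2(n) = log2(5253) = 12.3589

12.3589 bits


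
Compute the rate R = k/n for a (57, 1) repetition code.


Rate = k/n = 1/57

1/57


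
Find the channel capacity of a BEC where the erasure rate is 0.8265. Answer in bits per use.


C = 1 - epsilon = 1 - 0.8265 = 0.1735

0.1735 bits


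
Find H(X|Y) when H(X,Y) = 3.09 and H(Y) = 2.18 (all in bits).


H(X|Y) = H(X,Y) - H(Y) = 3.09 - 2.18 = 0.91

0.91 bits


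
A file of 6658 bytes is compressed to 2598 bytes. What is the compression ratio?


Ratio = original / compressed = 6658 / 2598 = 2.5627

2.5627


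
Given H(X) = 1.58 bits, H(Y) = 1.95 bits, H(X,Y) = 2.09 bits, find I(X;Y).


I(X;Y) = H(X) + H(Y) - H(X,Y) = 1.58 + 1.95 - 2.09 = 1.44

1.44 bits


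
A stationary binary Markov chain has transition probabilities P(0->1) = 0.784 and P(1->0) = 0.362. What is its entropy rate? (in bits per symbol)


Stationary distribution: pi_0 = p10/(p01+p10) = 0.3159, pi_1 = 0.6841. Entropy rate H' = pi_0*H(p01) + pi_1*H(p10) = 0.3159*0.7528 + 0.6841*0.9443 = 0.8838

0.8838 bits/symbol


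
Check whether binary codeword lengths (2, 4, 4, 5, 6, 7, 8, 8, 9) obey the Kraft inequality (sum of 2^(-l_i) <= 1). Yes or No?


Kraft sum = sum(2^(-l_i)) = 0.4395, need <= 1. Result: satisfied (a binary prefix-free code with these lengths exists)

Yes


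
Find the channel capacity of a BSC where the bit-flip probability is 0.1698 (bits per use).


H(p) = -p*log2(p) - (1-p)*log2(1-p) = -0.1698*log2(0.1698) - 0.8302*log2(0.8302) = 0.434364 + 0.222883 = 0.6572. C = 1 - H(p) = 1 - 0.6572 = 0.3428

0.3428 bits


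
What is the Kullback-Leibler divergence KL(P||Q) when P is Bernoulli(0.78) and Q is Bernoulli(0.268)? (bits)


KL = p*log2(p/q) + (1-p)*log2((1-p)/(1-q)) = 0.78*log2(0.78/0.268) + 0.22*log2(0.22/0.732) = 0.8206

0.8206 bits


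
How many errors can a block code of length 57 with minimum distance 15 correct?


Correction capability = floor((d-1)/2) = floor((15-1)/2) = 7

7 errors


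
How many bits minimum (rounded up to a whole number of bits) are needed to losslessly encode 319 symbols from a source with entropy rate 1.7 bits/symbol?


Minimum bits >= n * H = 319 * 1.7 = 542.3, rounded up to a whole number of bits = 543

543 bits


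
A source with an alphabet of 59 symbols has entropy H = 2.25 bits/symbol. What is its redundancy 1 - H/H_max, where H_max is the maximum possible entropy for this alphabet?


H_max = log2(K) = log2(59) = 5.8826 bits/symbol. Redundancy = 1 - H/H_max = 1 - 2.25/5.8826 = 1 - 0.3825 = 0.6175

0.6175


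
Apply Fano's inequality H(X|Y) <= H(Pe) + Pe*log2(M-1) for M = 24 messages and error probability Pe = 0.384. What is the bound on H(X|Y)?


H(Pe) = -Pe*log2(Pe) - (1-Pe)*log2(1-Pe) = -0.384*log2(0.384) - 0.616*log2(0.616) = 0.530236 + 0.430583 = 0.9608. Pe*log2(M-1) = 0.384*log2(23) = 1.737048. Bound = H(Pe) + Pe*log2(M-1) = 0.530236 + 0.430583 + 1.737048 = 2.6979

2.6979 bits


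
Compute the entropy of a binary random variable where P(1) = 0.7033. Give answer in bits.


H = -p*log2(p) - (1-p)*log2(1-p). -0.7033*log2(0.7033) = 0.357127; -0.2967*log2(0.2967) = 0.520092. H = 0.357127 + 0.520092 = 0.8772

0.8772 bits


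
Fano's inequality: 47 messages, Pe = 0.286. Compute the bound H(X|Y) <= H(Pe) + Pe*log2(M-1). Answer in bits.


H(Pe) = -Pe*log2(Pe) - (1-Pe)*log2(1-Pe) = -0.286*log2(0.286) - 0.714*log2(0.714) = 0.516491 + 0.347007 = 0.8635. Pe*log2(M-1) = 0.286*log2(46) = 1.579739. Bound = H(Pe) + Pe*log2(M-1) = 0.516491 + 0.347007 + 1.579739 = 2.4432

2.4432 bits


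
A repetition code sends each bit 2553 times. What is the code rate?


Rate = k/n = 1/2553

1/2553


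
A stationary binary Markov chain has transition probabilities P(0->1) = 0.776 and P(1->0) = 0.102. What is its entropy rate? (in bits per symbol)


Stationary distribution: pi_0 = p10/(p01+p10) = 0.1162, pi_1 = 0.8838. Entropy rate H' = pi_0*H(p01) + pi_1*H(p10) = 0.1162*0.7674 + 0.8838*0.4753 = 0.5092

0.5092 bits/symbol


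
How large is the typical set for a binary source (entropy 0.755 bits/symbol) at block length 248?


log2|A_typical| = nH = 248 * 0.755 = 187.24, so |A_typical| ~ 2^187.24 = 2.317e+56

2.317e+56


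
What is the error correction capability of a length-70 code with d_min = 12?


Correction capability = floor((d-1)/2) = floor((12-1)/2) = 5

5 errors


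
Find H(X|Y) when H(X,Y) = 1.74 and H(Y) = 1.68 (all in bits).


H(X|Y) = H(X,Y) - H(Y) = 1.74 - 1.68 = 0.06

0.06 bits


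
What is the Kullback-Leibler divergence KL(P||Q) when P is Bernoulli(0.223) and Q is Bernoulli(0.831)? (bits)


KL = p*log2(p/q) + (1-p)*log2((1-p)/(1-q)) = 0.223*log2(0.223/0.831) + 0.777*log2(0.777/0.169) = 1.2869

1.2869 bits


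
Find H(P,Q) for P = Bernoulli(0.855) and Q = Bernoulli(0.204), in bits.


H(P,Q) = -p*log2(q) - (1-p)*log2(1-q). -0.855*log2(0.204) = 1.960822; -0.145*log2(0.796) = 0.047728. H(P,Q) = 1.960822 + 0.047728 = 2.0086

2.0086 bits


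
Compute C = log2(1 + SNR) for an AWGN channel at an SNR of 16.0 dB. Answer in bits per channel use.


SNR_linear = 10^(16.0/10) = 39.8107; C = log2(1 + SNR_linear) = log2(1 + 39.8107) = 5.3509

5.3509 bits/channel use


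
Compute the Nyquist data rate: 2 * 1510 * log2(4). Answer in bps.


Rate = 2 * B * log2(M) = 2 * 1510 * 2.0 = 6040.0

6040.0 bps


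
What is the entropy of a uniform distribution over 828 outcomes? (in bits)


H = log2(n) = log2(828) = 9.6935

9.6935 bits


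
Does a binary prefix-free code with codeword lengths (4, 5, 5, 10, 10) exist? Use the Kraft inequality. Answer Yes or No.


Kraft sum = sum(2^(-l_i)) = 0.127, need <= 1. Result: satisfied (a binary prefix-free code with these lengths exists)

Yes


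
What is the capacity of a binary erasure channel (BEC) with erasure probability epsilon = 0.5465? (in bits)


C = 1 - epsilon = 1 - 0.5465 = 0.4535

0.4535 bits


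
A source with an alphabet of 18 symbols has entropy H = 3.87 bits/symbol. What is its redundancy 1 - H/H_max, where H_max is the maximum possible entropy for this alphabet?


H_max = log2(K) = log2(18) = 4.1699 bits/symbol. Redundancy = 1 - H/H_max = 1 - 3.87/4.1699 = 1 - 0.9281 = 0.0719

0.0719


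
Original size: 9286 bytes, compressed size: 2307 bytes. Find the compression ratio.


Ratio = original / compressed = 9286 / 2307 = 4.0251

4.0251


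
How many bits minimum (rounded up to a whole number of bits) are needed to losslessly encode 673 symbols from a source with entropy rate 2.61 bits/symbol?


Minimum bits >= n * H = 673 * 2.61 = 1756.53, rounded up to a whole number of bits = 1757

1757 bits


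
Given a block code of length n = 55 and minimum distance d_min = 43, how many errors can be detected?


Detection capability = d_min - 1 = 43 - 1 = 42

42 errors


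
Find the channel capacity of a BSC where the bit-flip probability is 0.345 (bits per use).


H(p) = -p*log2(p) - (1-p)*log2(1-p) = -0.345*log2(0.345) - 0.655*log2(0.655) = 0.529689 + 0.399834 = 0.9295. C = 1 - H(p) = 1 - 0.9295 = 0.0705

0.0705 bits


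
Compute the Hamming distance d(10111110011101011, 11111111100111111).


Count differing positions: . ^ . . . . . ^ ^ ^ ^ . ^ . ^ . . = 7 differences

7


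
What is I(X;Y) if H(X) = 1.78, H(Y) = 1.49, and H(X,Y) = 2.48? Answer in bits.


I(X;Y) = H(X) + H(Y) - H(X,Y) = 1.78 + 1.49 - 2.48 = 0.79

0.79 bits


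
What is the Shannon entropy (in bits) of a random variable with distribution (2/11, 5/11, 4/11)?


H = -sum(p_i * log2(p_i)). Terms: -(2/11)*log2(2/11) = 0.447169; -(5/11)*log2(5/11) = 0.517047; -(4/11)*log2(4/11) = 0.530702. H = 0.447169 + 0.517047 + 0.530702 = 1.4949

1.4949 bits


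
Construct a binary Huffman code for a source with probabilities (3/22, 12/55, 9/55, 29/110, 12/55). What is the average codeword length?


Huffman construction (repeatedly merge the two least-probable nodes; each merge adds 1 bit to every symbol beneath it): 3/22 + 9/55 = 3/10; 12/55 + 12/55 = 24/55; 29/110 + 3/10 = 31/55; 24/55 + 31/55 = 1. Resulting codeword lengths (in the order the probabilities were given): (3, 2, 3, 2, 2). L_avg = sum(p_i * l_i) = 3/22*3 + 12/55*2 + 9/55*3 + 29/110*2 + 12/55*2 = 23/10 = 2.3

2.3 bits


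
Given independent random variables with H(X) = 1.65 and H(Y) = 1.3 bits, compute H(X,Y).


For independent variables, H(X,Y) = H(X) + H(Y) = 1.65 + 1.3 = 2.95

2.95 bits


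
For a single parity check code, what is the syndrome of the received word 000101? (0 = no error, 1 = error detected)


Syndrome = XOR of all bits = 0 XOR 0 XOR 0 XOR 1 XOR 0 XOR 1 = 0

0


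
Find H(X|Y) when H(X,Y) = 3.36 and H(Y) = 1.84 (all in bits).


H(X|Y) = H(X,Y) - H(Y) = 3.36 - 1.84 = 1.52

1.52 bits


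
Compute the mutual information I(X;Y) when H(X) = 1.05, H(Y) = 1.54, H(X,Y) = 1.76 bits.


I(X;Y) = H(X) + H(Y) - H(X,Y) = 1.05 + 1.54 - 1.76 = 0.83

0.83 bits


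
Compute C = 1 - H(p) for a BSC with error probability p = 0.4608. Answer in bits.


H(p) = -p*log2(p) - (1-p)*log2(1-p) = -0.4608*log2(0.4608) - 0.5392*log2(0.5392) = 0.515076 + 0.480485 = 0.9956. C = 1 - H(p) = 1 - 0.9956 = 0.0044

0.0044 bits


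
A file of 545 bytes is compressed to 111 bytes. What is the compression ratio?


Ratio = original / compressed = 545 / 111 = 4.9099

4.9099


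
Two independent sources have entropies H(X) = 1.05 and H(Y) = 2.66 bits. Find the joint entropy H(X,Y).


For independent variables, H(X,Y) = H(X) + H(Y) = 1.05 + 2.66 = 3.71

3.71 bits


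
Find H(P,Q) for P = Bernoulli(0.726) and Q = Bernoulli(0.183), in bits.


H(P,Q) = -p*log2(q) - (1-p)*log2(1-q). -0.726*log2(0.183) = 1.778761; -0.274*log2(0.817) = 0.079896. H(P,Q) = 1.778761 + 0.079896 = 1.8587

1.8587 bits


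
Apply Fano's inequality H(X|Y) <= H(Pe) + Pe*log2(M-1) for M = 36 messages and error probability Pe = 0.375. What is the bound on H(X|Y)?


H(Pe) = -Pe*log2(Pe) - (1-Pe)*log2(1-Pe) = -0.375*log2(0.375) - 0.625*log2(0.625) = 0.530639 + 0.423795 = 0.9544. Pe*log2(M-1) = 0.375*log2(35) = 1.923481. Bound = H(Pe) + Pe*log2(M-1) = 0.530639 + 0.423795 + 1.923481 = 2.8779

2.8779 bits


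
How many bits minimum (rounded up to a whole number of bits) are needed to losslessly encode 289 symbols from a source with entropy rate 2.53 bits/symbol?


Minimum bits >= n * H = 289 * 2.53 = 731.17, rounded up to a whole number of bits = 732

732 bits


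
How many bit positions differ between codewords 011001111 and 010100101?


Count differing positions: . . ^ ^ . ^ . ^ . = 4 differences

4


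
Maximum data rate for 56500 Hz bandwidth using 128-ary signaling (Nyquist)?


Rate = 2 * B * log2(M) = 2 * 56500 * 7.0 = 791000.0

791000.0 bps


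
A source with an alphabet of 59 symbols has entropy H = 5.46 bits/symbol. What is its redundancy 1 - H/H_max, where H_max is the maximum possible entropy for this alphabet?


H_max = log2(K) = log2(59) = 5.8826 bits/symbol. Redundancy = 1 - H/H_max = 1 - 5.46/5.8826 = 1 - 0.9282 = 0.0718

0.0718


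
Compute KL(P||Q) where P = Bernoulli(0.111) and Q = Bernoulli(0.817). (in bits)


KL = p*log2(p/q) + (1-p)*log2((1-p)/(1-q)) = 0.111*log2(0.111/0.817) + 0.889*log2(0.889/0.183) = 1.7076

1.7076 bits


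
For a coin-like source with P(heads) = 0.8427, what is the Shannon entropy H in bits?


H = -p*log2(p) - (1-p)*log2(1-p). -0.8427*log2(0.8427) = 0.208070; -0.1573*log2(0.1573) = 0.419741. H = 0.208070 + 0.419741 = 0.6278

0.6278 bits


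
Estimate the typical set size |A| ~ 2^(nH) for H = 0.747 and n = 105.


log2|A_typical| = nH = 105 * 0.747 = 78.435, so |A_typical| ~ 2^78.435 = 4.086e+23

4.086e+23


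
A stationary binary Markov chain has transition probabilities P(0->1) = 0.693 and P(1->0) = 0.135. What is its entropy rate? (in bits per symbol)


Stationary distribution: pi_0 = p10/(p01+p10) = 0.163, pi_1 = 0.837. Entropy rate H' = pi_0*H(p01) + pi_1*H(p10) = 0.163*0.8897 + 0.837*0.571 = 0.623

0.623 bits/symbol


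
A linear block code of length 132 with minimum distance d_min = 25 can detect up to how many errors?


Detection capability = d_min - 1 = 25 - 1 = 24

24 errors


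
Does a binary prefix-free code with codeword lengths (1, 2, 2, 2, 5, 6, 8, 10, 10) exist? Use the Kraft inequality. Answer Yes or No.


Kraft sum = sum(2^(-l_i)) = 1.3027, need <= 1. Result: violated (a binary prefix-free code with these lengths cannot exist)

No


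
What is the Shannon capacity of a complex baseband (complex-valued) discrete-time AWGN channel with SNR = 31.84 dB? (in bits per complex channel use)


SNR_linear = 10^(31.84/10) = 1527.5661; C = log2(1 + SNR_linear) = log2(1 + 1527.5661) = 10.578

10.578 bits/channel use


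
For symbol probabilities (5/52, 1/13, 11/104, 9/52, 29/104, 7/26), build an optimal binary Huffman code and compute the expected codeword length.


Huffman construction (repeatedly merge the two least-probable nodes; each merge adds 1 bit to every symbol beneath it): 1/13 + 5/52 = 9/52; 11/104 + 9/52 = 29/104; 9/52 + 7/26 = 23/52; 29/104 + 29/104 = 29/52; 23/52 + 29/52 = 1. Resulting codeword lengths (in the order the probabilities were given): (3, 3, 3, 3, 2, 2). L_avg = sum(p_i * l_i) = 5/52*3 + 1/13*3 + 11/104*3 + 9/52*3 + 29/104*2 + 7/26*2 = 255/104 = 2.4519

2.4519 bits


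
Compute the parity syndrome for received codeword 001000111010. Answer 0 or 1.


Syndrome = XOR of all bits = 0 XOR 0 XOR 1 XOR 0 XOR 0 XOR 0 XOR 1 XOR 1 XOR 1 XOR 0 XOR 1 XOR 0 = 1

1


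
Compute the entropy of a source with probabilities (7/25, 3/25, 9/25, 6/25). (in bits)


H = -sum(p_i * log2(p_i)). Terms: -(7/25)*log2(7/25) = 0.514220; -(3/25)*log2(3/25) = 0.367067; -(9/25)*log2(9/25) = 0.530615; -(6/25)*log2(6/25) = 0.494134. H = 0.514220 + 0.367067 + 0.530615 + 0.494134 = 1.906

1.906 bits


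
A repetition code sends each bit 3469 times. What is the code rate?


Rate = k/n = 1/3469

1/3469


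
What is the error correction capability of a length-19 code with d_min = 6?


Correction capability = floor((d-1)/2) = floor((6-1)/2) = 2

2 errors


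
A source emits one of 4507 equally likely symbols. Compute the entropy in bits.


H = log2(n) = log2(4507) = 12.138

12.138 bits


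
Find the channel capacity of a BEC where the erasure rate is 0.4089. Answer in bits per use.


C = 1 - epsilon = 1 - 0.4089 = 0.5911

0.5911 bits


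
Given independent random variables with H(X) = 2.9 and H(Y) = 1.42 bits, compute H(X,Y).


For independent variables, H(X,Y) = H(X) + H(Y) = 2.9 + 1.42 = 4.32

4.32 bits


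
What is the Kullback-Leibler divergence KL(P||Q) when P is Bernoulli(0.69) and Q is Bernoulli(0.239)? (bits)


KL = p*log2(p/q) + (1-p)*log2((1-p)/(1-q)) = 0.69*log2(0.69/0.239) + 0.31*log2(0.31/0.761) = 0.6538

0.6538 bits


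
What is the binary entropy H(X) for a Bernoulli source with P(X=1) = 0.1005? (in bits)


H = -p*log2(p) - (1-p)*log2(1-p). -0.1005*log2(0.1005) = 0.333131; -0.8995*log2(0.8995) = 0.137448. H = 0.333131 + 0.137448 = 0.4706

0.4706 bits


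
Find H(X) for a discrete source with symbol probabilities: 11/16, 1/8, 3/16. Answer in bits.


H = -sum(p_i * log2(p_i)). Terms: -(11/16)*log2(11/16) = 0.371641; -(1/8)*log2(1/8) = 0.375000; -(3/16)*log2(3/16) = 0.452820. H = 0.371641 + 0.375000 + 0.452820 = 1.1995

1.1995 bits


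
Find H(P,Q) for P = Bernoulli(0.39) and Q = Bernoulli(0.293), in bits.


H(P,Q) = -p*log2(q) - (1-p)*log2(1-q). -0.39*log2(0.293) = 0.690701; -0.61*log2(0.707) = 0.305133. H(P,Q) = 0.690701 + 0.305133 = 0.9958

0.9958 bits


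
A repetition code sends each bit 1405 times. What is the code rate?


Rate = k/n = 1/1405

1/1405


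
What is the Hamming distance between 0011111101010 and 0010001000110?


Count differing positions: . . . ^ ^ ^ . ^ . ^ ^ . . = 6 differences

6


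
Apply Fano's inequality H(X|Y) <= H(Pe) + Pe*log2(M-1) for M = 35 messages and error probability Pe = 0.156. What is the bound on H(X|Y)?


H(Pe) = -Pe*log2(Pe) - (1-Pe)*log2(1-Pe) = -0.156*log2(0.156) - 0.844*log2(0.844) = 0.418140 + 0.206514 = 0.6247. Pe*log2(M-1) = 0.156*log2(34) = 0.793644. Bound = H(Pe) + Pe*log2(M-1) = 0.418140 + 0.206514 + 0.793644 = 1.4183

1.4183 bits


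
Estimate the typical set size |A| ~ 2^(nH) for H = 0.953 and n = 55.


log2|A_typical| = nH = 55 * 0.953 = 52.415, so |A_typical| ~ 2^52.415 = 6.005e+15

6.005e+15


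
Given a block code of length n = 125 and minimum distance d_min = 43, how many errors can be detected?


Detection capability = d_min - 1 = 43 - 1 = 42

42 errors


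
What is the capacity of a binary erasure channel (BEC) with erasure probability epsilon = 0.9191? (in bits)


C = 1 - epsilon = 1 - 0.9191 = 0.0809

0.0809 bits


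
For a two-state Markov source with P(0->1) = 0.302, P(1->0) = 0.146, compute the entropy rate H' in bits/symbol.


Stationary distribution: pi_0 = p10/(p01+p10) = 0.3259, pi_1 = 0.6741. Entropy rate H' = pi_0*H(p01) + pi_1*H(p10) = 0.3259*0.8837 + 0.6741*0.5997 = 0.6923

0.6923 bits/symbol


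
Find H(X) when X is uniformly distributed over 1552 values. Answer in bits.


H = log2(n) = log2(1552) = 10.5999

10.5999 bits


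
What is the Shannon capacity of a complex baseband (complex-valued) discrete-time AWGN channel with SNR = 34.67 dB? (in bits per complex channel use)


SNR_linear = 10^(34.67/10) = 2930.8932; C = log2(1 + SNR_linear) = log2(1 + 2930.8932) = 11.5176

11.5176 bits/channel use


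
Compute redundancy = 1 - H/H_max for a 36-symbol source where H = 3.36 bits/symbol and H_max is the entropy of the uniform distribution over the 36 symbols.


H_max = log2(K) = log2(36) = 5.1699 bits/symbol. Redundancy = 1 - H/H_max = 1 - 3.36/5.1699 = 1 - 0.6499 = 0.3501

0.3501


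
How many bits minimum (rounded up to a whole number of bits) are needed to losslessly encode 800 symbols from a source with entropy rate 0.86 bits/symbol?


Minimum bits >= n * H = 800 * 0.86 = 688.0, rounded up to a whole number of bits = 688

688 bits


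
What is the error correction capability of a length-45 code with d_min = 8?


Correction capability = floor((d-1)/2) = floor((8-1)/2) = 3

3 errors


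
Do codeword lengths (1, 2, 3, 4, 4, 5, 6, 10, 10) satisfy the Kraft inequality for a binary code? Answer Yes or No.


Kraft sum = sum(2^(-l_i)) = 1.0488, need <= 1. Result: violated (a binary prefix-free code with these lengths cannot exist)

No


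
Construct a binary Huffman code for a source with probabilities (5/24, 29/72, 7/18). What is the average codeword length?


Huffman construction (repeatedly merge the two least-probable nodes; each merge adds 1 bit to every symbol beneath it): 5/24 + 7/18 = 43/72; 29/72 + 43/72 = 1. Resulting codeword lengths (in the order the probabilities were given): (2, 1, 2). L_avg = sum(p_i * l_i) = 5/24*2 + 29/72*1 + 7/18*2 = 115/72 = 1.5972

1.5972 bits


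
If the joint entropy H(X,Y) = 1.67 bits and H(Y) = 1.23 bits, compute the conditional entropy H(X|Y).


H(X|Y) = H(X,Y) - H(Y) = 1.67 - 1.23 = 0.44

0.44 bits


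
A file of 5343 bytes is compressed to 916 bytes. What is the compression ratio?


Ratio = original / compressed = 5343 / 916 = 5.833

5.833


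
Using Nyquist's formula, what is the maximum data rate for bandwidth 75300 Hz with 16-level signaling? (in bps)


Rate = 2 * B * log2(M) = 2 * 75300 * 4.0 = 602400.0

602400.0 bps


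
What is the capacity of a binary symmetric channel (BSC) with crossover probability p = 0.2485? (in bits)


H(p) = -p*log2(p) - (1-p)*log2(1-p) = -0.2485*log2(0.2485) - 0.7515*log2(0.7515) = 0.499158 + 0.309734 = 0.8089. C = 1 - H(p) = 1 - 0.8089 = 0.1911

0.1911 bits


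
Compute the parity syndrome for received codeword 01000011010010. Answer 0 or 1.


Syndrome = XOR of all bits = 0 XOR 1 XOR 0 XOR 0 XOR 0 XOR 0 XOR 1 XOR 1 XOR 0 XOR 1 XOR 0 XOR 0 XOR 1 XOR 0 = 1

1


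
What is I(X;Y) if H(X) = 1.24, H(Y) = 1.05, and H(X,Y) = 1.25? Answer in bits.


I(X;Y) = H(X) + H(Y) - H(X,Y) = 1.24 + 1.05 - 1.25 = 1.04

1.04 bits


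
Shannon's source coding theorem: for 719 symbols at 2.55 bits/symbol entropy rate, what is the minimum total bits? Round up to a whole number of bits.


Minimum bits >= n * H = 719 * 2.55 = 1833.45, rounded up to a whole number of bits = 1834

1834 bits


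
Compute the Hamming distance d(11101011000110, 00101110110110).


Count differing positions: ^ ^ . . . ^ . ^ ^ ^ . . . . = 6 differences

6


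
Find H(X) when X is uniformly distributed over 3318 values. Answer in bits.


H = log2(n) = log2(3318) = 11.6961

11.6961 bits


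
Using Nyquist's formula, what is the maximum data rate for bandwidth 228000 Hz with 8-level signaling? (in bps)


Rate = 2 * B * log2(M) = 2 * 228000 * 3.0 = 1368000.0

1368000.0 bps


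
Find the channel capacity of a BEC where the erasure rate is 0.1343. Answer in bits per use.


C = 1 - epsilon = 1 - 0.1343 = 0.8657

0.8657 bits


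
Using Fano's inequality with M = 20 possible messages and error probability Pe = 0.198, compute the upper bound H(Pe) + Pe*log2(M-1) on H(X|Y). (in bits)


H(Pe) = -Pe*log2(Pe) - (1-Pe)*log2(1-Pe) = -0.198*log2(0.198) - 0.802*log2(0.802) = 0.462613 + 0.255297 = 0.7179. Pe*log2(M-1) = 0.198*log2(19) = 0.841090. Bound = H(Pe) + Pe*log2(M-1) = 0.462613 + 0.255297 + 0.841090 = 1.559

1.559 bits


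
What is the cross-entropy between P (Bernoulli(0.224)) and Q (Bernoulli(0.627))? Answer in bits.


H(P,Q) = -p*log2(q) - (1-p)*log2(1-q). -0.224*log2(0.627) = 0.150856; -0.776*log2(0.373) = 1.104056. H(P,Q) = 0.150856 + 1.104056 = 1.2549

1.2549 bits


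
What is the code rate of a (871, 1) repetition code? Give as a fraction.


Rate = k/n = 1/871

1/871


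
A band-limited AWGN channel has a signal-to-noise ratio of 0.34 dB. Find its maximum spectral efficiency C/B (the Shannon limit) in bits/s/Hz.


SNR_linear = 10^(0.34/10) = 1.0814; C/B = log2(1 + SNR_linear) = log2(1 + 1.0814) = 1.0576

1.0576 bits/s/Hz


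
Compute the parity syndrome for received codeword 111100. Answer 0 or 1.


Syndrome = XOR of all bits = 1 XOR 1 XOR 1 XOR 1 XOR 0 XOR 0 = 0

0


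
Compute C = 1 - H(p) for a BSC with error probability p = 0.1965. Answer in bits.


H(p) = -p*log2(p) - (1-p)*log2(1-p) = -0.1965*log2(0.1965) - 0.8035*log2(0.8035) = 0.461264 + 0.253609 = 0.7149. C = 1 - H(p) = 1 - 0.7149 = 0.2851

0.2851 bits


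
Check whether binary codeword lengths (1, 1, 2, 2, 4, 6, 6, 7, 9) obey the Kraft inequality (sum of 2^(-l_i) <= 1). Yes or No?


Kraft sum = sum(2^(-l_i)) = 1.6035, need <= 1. Result: violated (a binary prefix-free code with these lengths cannot exist)

No


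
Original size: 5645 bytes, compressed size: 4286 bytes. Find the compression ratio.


Ratio = original / compressed = 5645 / 4286 = 1.3171

1.3171


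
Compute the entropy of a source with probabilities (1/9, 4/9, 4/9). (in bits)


H = -sum(p_i * log2(p_i)). Terms: -(1/9)*log2(1/9) = 0.352214; -(4/9)*log2(4/9) = 0.519967; -(4/9)*log2(4/9) = 0.519967. H = 0.352214 + 0.519967 + 0.519967 = 1.3921

1.3921 bits


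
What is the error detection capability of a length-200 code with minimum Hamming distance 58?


Detection capability = d_min - 1 = 58 - 1 = 57

57 errors


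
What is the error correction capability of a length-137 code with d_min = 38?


Correction capability = floor((d-1)/2) = floor((38-1)/2) = 18

18 errors


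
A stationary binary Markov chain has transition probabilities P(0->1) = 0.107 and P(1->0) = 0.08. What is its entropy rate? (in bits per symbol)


Stationary distribution: pi_0 = p10/(p01+p10) = 0.4278, pi_1 = 0.5722. Entropy rate H' = pi_0*H(p01) + pi_1*H(p10) = 0.4278*0.4908 + 0.5722*0.4022 = 0.4401

0.4401 bits/symbol


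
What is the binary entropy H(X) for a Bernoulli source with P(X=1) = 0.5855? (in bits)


H = -p*log2(p) - (1-p)*log2(1-p). -0.5855*log2(0.5855) = 0.452158; -0.4145*log2(0.4145) = 0.526645. H = 0.452158 + 0.526645 = 0.9788

0.9788 bits


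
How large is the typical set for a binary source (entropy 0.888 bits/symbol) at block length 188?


log2|A_typical| = nH = 188 * 0.888 = 166.944, so |A_typical| ~ 2^166.944 = 1.799e+50

1.799e+50
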